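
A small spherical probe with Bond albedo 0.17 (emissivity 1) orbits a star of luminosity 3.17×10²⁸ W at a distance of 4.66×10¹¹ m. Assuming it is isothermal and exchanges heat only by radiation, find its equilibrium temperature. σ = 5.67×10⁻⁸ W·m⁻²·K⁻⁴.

First find the stellar flux at distance d: S = L/(4πd²) = 3.17×10²⁸/(4π·(4.66×10¹¹)²) = 11620 W/m².
For an isothermal sphere, absorbed (1−a)S·πr² = emitted σ·4πr²·T⁴, so T⁴ = (1−a)S/(4σ).
T⁴ = 0.830·11620/(4·5.67×10⁻⁸) = 4.251×10¹⁰ K⁴.

T ≈ 454 K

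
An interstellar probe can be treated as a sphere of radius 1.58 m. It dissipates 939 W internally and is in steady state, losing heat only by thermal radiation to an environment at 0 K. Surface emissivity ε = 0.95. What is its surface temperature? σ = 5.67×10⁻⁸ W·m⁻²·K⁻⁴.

T ≈ 154 K

Steady state: internal power = radiated power, P = εσA T⁴.
Radiating area A = 4πr² = 31.37 m².
T⁴ = P/(εσA) = 939/(0.95·5.67×10⁻⁸·31.37) = 5.557×10⁸ K⁴.
T = (5.557×10⁸)^(1/4).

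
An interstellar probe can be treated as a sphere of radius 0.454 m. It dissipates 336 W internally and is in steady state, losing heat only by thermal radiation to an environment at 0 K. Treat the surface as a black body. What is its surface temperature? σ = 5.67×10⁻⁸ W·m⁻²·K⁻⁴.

Steady state: internal power = radiated power, P = εσA T⁴.
Radiating area A = 4πr² = 2.590 m².
T⁴ = P/(εσA) = 336/(1.0·5.67×10⁻⁸·2.590) = 2.288×10⁹ K⁴.
T = (2.288×10⁹)^(1/4).

T ≈ 219 K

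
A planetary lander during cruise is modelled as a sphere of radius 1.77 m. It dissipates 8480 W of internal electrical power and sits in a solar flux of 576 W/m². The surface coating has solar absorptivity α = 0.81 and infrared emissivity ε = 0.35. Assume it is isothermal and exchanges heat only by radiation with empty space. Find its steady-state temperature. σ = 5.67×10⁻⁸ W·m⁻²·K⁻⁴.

T ≈ 360 K

At steady state, absorbed solar power + internal power = radiated power.
Absorbed: α·S·A_cross = 0.81·576·9.842 = 4592 W (cross-section πr²).
Total input = 4592 + 8480 = 13070 W.
Radiated: εσ·A_surf·T⁴ with A_surf = 4πr² = 39.37 m².
T⁴ = 13070/(0.35·5.67×10⁻⁸·39.37) = 1.673×10¹⁰ K⁴.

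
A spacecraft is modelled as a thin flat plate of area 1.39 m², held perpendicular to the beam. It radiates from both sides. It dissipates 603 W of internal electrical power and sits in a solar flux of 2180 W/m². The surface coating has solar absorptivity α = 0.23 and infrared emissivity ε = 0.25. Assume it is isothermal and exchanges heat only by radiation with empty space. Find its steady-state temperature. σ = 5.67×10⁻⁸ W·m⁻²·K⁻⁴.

At steady state, absorbed solar power + internal power = radiated power.
Absorbed: α·S·A_cross = 0.23·2180·1.390 = 696.9 W (cross-section A).
Total input = 696.9 + 603 = 1300 W.
Radiated: εσ·A_surf·T⁴ with A_surf = 2A = 2.780 m².
T⁴ = 1300/(0.25·5.67×10⁻⁸·2.780) = 3.299×10¹⁰ K⁴.

T ≈ 426 K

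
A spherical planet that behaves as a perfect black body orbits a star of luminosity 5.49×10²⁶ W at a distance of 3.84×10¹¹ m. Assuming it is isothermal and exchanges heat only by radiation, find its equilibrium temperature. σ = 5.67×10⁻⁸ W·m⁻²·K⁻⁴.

T ≈ 190 K

First find the stellar flux at distance d: S = L/(4πd²) = 5.49×10²⁶/(4π·(3.84×10¹¹)²) = 296.3 W/m².
For an isothermal sphere, absorbed (1−a)S·πr² = emitted σ·4πr²·T⁴, so T⁴ = (1−a)S/(4σ).
T⁴ = 1.00·296.3/(4·5.67×10⁻⁸) = 1.306×10⁹ K⁴.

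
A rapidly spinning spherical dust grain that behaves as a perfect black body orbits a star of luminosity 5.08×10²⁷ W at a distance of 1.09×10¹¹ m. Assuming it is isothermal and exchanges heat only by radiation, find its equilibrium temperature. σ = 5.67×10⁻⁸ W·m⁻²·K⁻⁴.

First find the stellar flux at distance d: S = L/(4πd²) = 5.08×10²⁷/(4π·(1.09×10¹¹)²) = 34030 W/m².
For an isothermal sphere, absorbed (1−a)S·πr² = emitted σ·4πr²·T⁴, so T⁴ = (1−a)S/(4σ).
T⁴ = 1.00·34030/(4·5.67×10⁻⁸) = 1.500×10¹¹ K⁴.

T ≈ 622 K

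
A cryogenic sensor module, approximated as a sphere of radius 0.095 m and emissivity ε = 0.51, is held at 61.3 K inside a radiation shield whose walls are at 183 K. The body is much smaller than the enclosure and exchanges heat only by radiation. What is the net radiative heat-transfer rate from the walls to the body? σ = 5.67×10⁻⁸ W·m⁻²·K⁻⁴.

For a small grey body in a large enclosure: P_net = εσA(T_body⁴ − T_wall⁴).
A = 4πr² = 0.1134 m²; T_body⁴ − T_wall⁴ = 1.412×10⁷ − 1.122×10⁹ = -1.107×10⁹ K⁴.
|P_net| = 0.51·5.67×10⁻⁸·0.1134·1.107×10⁹.

P_net ≈ 3.63 W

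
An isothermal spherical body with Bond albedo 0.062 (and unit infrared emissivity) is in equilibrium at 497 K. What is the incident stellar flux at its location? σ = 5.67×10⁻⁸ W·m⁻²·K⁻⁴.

S ≈ 14800 W/m²

(1−a)S·πr² = σ·4πr²·T⁴ ⇒ S = 4σT⁴/(1−a).
S = 4·5.67×10⁻⁸·6.101×10¹⁰/0.938.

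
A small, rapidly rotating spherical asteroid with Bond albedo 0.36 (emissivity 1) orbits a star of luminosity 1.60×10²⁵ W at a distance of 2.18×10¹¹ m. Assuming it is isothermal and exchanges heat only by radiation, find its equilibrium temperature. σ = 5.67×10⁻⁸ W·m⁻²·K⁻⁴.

T ≈ 93.2 K

First find the stellar flux at distance d: S = L/(4πd²) = 1.60×10²⁵/(4π·(2.18×10¹¹)²) = 26.79 W/m².
For an isothermal sphere, absorbed (1−a)S·πr² = emitted σ·4πr²·T⁴, so T⁴ = (1−a)S/(4σ).
T⁴ = 0.640·26.79/(4·5.67×10⁻⁸) = 7.560×10⁷ K⁴.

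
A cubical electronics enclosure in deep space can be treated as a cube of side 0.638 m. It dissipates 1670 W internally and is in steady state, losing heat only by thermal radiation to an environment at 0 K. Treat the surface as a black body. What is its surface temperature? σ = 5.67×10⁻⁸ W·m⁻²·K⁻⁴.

Steady state: internal power = radiated power, P = εσA T⁴.
Radiating area A = 6L² = 2.442 m².
T⁴ = P/(εσA) = 1670/(1.0·5.67×10⁻⁸·2.442) = 1.206×10¹⁰ K⁴.
T = (1.206×10¹⁰)^(1/4).

T ≈ 331 K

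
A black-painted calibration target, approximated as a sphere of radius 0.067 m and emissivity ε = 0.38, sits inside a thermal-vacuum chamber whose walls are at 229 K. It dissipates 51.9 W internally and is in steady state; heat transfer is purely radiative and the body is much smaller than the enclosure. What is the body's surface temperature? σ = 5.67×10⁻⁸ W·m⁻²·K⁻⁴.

For a small grey body in a large enclosure, net radiated power = εσA(T⁴ − T_w⁴).
Steady state: P = εσA(T⁴ − T_w⁴) with A = 4πr² = 0.05641 m².
T⁴ = P/(εσA) + T_w⁴ = 51.9/(0.38·5.67×10⁻⁸·0.05641) + (229)⁴
    = 4.270×10¹⁰ + 2.750×10⁹ = 4.545×10¹⁰ K⁴.

T ≈ 462 K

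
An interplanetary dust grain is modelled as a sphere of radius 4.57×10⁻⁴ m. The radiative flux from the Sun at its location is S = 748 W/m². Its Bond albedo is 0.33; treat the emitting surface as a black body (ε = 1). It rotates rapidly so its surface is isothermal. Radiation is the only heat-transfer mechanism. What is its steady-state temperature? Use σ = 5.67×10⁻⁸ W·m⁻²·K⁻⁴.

At equilibrium, absorbed power = emitted power.
Absorbing cross-section = πr² = 6.561×10⁻⁷ m²; emitting surface = 4πr² = 2.624×10⁻⁶ m² (ratio 4).
(1−a)S·A_cross = εσ·A_surf·T⁴  ⇒  T⁴ = (1−a)S/(4σ).
T⁴ = 0.670·748/(4·5.67×10⁻⁸) = 2.210×10⁹ K⁴.
T = (2.210×10⁹)^(1/4).

T ≈ 217 K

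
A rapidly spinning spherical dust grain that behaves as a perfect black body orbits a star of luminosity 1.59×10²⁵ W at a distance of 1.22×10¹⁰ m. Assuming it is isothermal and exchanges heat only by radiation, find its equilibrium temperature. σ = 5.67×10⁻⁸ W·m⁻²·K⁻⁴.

T ≈ 440 K

First find the stellar flux at distance d: S = L/(4πd²) = 1.59×10²⁵/(4π·(1.22×10¹⁰)²) = 8501 W/m².
For an isothermal sphere, absorbed (1−a)S·πr² = emitted σ·4πr²·T⁴, so T⁴ = (1−a)S/(4σ).
T⁴ = 1.00·8501/(4·5.67×10⁻⁸) = 3.748×10¹⁰ K⁴.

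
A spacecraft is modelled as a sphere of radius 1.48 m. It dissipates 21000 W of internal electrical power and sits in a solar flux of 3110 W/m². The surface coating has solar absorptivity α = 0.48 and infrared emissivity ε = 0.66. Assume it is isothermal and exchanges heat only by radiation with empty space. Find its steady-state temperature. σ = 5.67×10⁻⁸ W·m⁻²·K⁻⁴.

T ≈ 417 K

At steady state, absorbed solar power + internal power = radiated power.
Absorbed: α·S·A_cross = 0.48·3110·6.881 = 10270 W (cross-section πr²).
Total input = 10270 + 21000 = 31270 W.
Radiated: εσ·A_surf·T⁴ with A_surf = 4πr² = 27.53 m².
T⁴ = 31270/(0.66·5.67×10⁻⁸·27.53) = 3.036×10¹⁰ K⁴.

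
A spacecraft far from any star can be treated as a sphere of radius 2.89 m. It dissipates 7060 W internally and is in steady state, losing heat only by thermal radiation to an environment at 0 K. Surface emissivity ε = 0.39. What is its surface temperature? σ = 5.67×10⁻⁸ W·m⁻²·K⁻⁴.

T ≈ 235 K

Steady state: internal power = radiated power, P = εσA T⁴.
Radiating area A = 4πr² = 105.0 m².
T⁴ = P/(εσA) = 7060/(0.39·5.67×10⁻⁸·105.0) = 3.042×10⁹ K⁴.
T = (3.042×10⁹)^(1/4).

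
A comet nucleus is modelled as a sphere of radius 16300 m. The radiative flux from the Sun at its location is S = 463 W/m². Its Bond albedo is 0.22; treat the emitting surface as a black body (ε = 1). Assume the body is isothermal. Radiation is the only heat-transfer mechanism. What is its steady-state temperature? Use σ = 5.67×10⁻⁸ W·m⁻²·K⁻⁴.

At equilibrium, absorbed power = emitted power.
Absorbing cross-section = πr² = 8.347×10⁸ m²; emitting surface = 4πr² = 3.339×10⁹ m² (ratio 4).
(1−a)S·A_cross = εσ·A_surf·T⁴  ⇒  T⁴ = (1−a)S/(4σ).
T⁴ = 0.780·463/(4·5.67×10⁻⁸) = 1.592×10⁹ K⁴.
T = (1.592×10⁹)^(1/4).

T ≈ 200 K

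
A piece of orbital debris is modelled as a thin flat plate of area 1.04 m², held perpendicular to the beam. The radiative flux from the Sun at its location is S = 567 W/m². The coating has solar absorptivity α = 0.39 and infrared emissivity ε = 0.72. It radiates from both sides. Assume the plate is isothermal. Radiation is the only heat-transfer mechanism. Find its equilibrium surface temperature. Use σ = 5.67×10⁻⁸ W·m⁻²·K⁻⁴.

T ≈ 228 K

At equilibrium, absorbed power = emitted power.
Absorbing cross-section = A = 1.040 m²; emitting surface = 2A = 2.080 m² (ratio 2).
αS·A_cross = εσ·A_surf·T⁴  ⇒  T⁴ = αS/(ε·2σ).
T⁴ = 0.390·567/(0.72·2·5.67×10⁻⁸) = 2.708×10⁹ K⁴.
T = (2.708×10⁹)^(1/4).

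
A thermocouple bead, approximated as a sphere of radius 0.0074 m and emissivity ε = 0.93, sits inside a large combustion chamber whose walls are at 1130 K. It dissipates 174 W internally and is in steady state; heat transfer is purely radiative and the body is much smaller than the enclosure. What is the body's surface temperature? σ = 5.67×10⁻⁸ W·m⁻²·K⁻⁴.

For a small grey body in a large enclosure, net radiated power = εσA(T⁴ − T_w⁴).
Steady state: P = εσA(T⁴ − T_w⁴) with A = 4πr² = 6.881×10⁻⁴ m².
T⁴ = P/(εσA) + T_w⁴ = 174/(0.93·5.67×10⁻⁸·6.881×10⁻⁴) + (1130)⁴
    = 4.795×10¹² + 1.630×10¹² = 6.426×10¹² K⁴.

T ≈ 1590 K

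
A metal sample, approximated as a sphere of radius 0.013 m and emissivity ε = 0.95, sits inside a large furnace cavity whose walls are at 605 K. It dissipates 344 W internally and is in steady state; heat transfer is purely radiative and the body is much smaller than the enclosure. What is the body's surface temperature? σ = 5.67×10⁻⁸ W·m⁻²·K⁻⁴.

For a small grey body in a large enclosure, net radiated power = εσA(T⁴ − T_w⁴).
Steady state: P = εσA(T⁴ − T_w⁴) with A = 4πr² = 0.002124 m².
T⁴ = P/(εσA) + T_w⁴ = 344/(0.95·5.67×10⁻⁸·0.002124) + (605)⁴
    = 3.007×10¹² + 1.340×10¹¹ = 3.141×10¹² K⁴.

T ≈ 1330 K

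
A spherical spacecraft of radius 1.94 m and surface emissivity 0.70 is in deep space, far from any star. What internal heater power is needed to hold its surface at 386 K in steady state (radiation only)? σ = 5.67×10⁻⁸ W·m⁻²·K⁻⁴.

P ≈ 41700 W

P = εσ·4πr²·T⁴.
4πr² = 47.29 m²; T⁴ = 2.220×10¹⁰ K⁴.
P = 0.70·5.67×10⁻⁸·47.29·2.220×10¹⁰.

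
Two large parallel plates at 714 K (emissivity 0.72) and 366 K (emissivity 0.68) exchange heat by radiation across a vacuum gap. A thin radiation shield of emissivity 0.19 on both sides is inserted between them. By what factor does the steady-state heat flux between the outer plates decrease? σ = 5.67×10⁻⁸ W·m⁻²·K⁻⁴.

Without shield: q₀ = σΔ(T⁴)/(1/ε₁+1/ε₂−1) with denominator 1.859.
With shield the two gaps are in series; the resistances add: (1/ε₁+1/ε_s−1)+(1/ε_s+1/ε₂−1) = 5.652+5.734 = 11.39.
Heat-flux ratio q₀/q = 11.39/1.859.

factor ≈ 6.12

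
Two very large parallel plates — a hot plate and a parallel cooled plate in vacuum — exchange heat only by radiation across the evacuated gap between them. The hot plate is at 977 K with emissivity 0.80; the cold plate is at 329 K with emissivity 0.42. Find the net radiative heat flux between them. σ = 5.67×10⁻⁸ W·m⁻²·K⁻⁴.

For two infinite grey parallel plates, q = σ(T₁⁴ − T₂⁴)/(1/ε₁ + 1/ε₂ − 1).
T₁⁴ − T₂⁴ = 9.111×10¹¹ − 1.172×10¹⁰ = 8.994×10¹¹ K⁴.
1/ε₁ + 1/ε₂ − 1 = 1.250 + 2.381 − 1 = 2.631.
q = 5.67×10⁻⁸ × 8.994×10¹¹ / 2.631.

q ≈ 19400 W/m²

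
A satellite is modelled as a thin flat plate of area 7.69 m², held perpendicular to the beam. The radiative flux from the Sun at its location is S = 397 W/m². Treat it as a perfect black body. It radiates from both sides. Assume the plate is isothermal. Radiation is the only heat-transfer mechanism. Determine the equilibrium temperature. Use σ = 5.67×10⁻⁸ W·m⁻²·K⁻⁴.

T ≈ 243 K

At equilibrium, absorbed power = emitted power.
Absorbing cross-section = A = 7.690 m²; emitting surface = 2A = 15.38 m² (ratio 2).
S·A_cross = εσ·A_surf·T⁴  ⇒  T⁴ = S/(2σ).
T⁴ = 1.00·397/(2·5.67×10⁻⁸) = 3.501×10⁹ K⁴.
T = (3.501×10⁹)^(1/4).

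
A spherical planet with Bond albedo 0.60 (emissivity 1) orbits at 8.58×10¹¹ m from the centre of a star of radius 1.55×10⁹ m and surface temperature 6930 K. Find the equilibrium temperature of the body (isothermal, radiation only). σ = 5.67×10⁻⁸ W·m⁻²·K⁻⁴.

The star's surface emits σT_*⁴; at distance d the flux is S = σT_*⁴(R_*/d)².
S = 5.67×10⁻⁸·(6930)⁴·(1.55×10⁹/8.58×10¹¹)² = 426.8 W/m².
For an isothermal sphere T⁴ = (1−a)S/(4σ) = 7.527×10⁸ K⁴.

T ≈ 166 K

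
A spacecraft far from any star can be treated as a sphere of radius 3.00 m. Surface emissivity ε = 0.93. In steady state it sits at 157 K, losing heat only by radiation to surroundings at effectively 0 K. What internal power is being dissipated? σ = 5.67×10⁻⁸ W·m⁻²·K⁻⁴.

P ≈ 3620 W

Steady state: P = εσA T⁴.
A = 4πr² = 113.1 m²; T⁴ = (157)⁴ = 6.076×10⁸ K⁴.
P = 0.93 × 5.67×10⁻⁸ × 113.1 × 6.076×10⁸.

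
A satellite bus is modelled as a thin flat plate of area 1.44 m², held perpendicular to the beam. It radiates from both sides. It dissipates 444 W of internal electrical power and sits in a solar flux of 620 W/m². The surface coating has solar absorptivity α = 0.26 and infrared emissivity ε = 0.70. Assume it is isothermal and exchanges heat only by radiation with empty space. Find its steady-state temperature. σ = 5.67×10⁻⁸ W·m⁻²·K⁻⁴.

T ≈ 277 K

At steady state, absorbed solar power + internal power = radiated power.
Absorbed: α·S·A_cross = 0.26·620·1.440 = 232.1 W (cross-section A).
Total input = 232.1 + 444 = 676.1 W.
Radiated: εσ·A_surf·T⁴ with A_surf = 2A = 2.880 m².
T⁴ = 676.1/(0.70·5.67×10⁻⁸·2.880) = 5.915×10⁹ K⁴.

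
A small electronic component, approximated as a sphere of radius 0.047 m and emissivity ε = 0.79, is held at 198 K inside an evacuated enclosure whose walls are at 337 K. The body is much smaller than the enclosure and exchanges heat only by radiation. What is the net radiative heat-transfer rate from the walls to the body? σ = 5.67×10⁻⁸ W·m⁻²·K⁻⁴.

P_net ≈ 14.1 W

For a small grey body in a large enclosure: P_net = εσA(T_body⁴ − T_wall⁴).
A = 4πr² = 0.02776 m²; T_body⁴ − T_wall⁴ = 1.537×10⁹ − 1.290×10¹⁰ = -1.136×10¹⁰ K⁴.
|P_net| = 0.79·5.67×10⁻⁸·0.02776·1.136×10¹⁰.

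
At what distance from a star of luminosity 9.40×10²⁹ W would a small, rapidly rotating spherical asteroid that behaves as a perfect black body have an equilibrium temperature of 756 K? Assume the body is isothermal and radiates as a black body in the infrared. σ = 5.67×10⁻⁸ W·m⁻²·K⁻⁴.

d ≈ 1.00×10¹² m

For an isothermal black-emitting sphere, (1−a)S·πr² = σ·4πr²·T⁴ ⇒ S = 4σT⁴/(1−a).
S = 4·5.67×10⁻⁸·(756)⁴/1.00 = 74080 W/m².
Flux falls as S = L/(4πd²), so d = √(L/(4πS)) = √(9.40×10²⁹/(4π·74080)).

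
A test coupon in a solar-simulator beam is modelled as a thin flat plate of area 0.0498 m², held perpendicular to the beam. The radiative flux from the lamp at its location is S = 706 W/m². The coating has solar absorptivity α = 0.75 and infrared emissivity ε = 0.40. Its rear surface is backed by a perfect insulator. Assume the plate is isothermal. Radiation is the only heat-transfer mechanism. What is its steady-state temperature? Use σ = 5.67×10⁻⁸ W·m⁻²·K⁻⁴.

T ≈ 391 K

At equilibrium, absorbed power = emitted power.
Absorbing cross-section = A = 0.04980 m²; emitting surface = A = 0.04980 m² (ratio 1).
αS·A_cross = εσ·A_surf·T⁴  ⇒  T⁴ = αS/(ε·1σ).
T⁴ = 0.750·706/(0.40·1·5.67×10⁻⁸) = 2.335×10¹⁰ K⁴.
T = (2.335×10¹⁰)^(1/4).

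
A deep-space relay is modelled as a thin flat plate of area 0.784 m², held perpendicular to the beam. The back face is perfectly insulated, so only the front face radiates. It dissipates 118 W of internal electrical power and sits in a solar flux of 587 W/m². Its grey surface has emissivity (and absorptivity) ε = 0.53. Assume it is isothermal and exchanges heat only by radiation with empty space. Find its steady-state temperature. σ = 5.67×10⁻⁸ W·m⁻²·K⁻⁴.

At steady state, absorbed solar power + internal power = radiated power.
Absorbed: α·S·A_cross = 0.53·587·0.7840 = 243.9 W (cross-section A).
Total input = 243.9 + 118 = 361.9 W.
Radiated: εσ·A_surf·T⁴ with A_surf = A = 0.7840 m².
T⁴ = 361.9/(0.53·5.67×10⁻⁸·0.7840) = 1.536×10¹⁰ K⁴.

T ≈ 352 K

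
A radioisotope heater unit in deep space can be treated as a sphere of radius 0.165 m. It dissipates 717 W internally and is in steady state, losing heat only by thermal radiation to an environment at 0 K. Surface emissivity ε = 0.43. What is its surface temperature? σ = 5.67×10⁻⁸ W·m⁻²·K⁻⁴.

T ≈ 541 K

Steady state: internal power = radiated power, P = εσA T⁴.
Radiating area A = 4πr² = 0.3421 m².
T⁴ = P/(εσA) = 717/(0.43·5.67×10⁻⁸·0.3421) = 8.596×10¹⁰ K⁴.
T = (8.596×10¹⁰)^(1/4).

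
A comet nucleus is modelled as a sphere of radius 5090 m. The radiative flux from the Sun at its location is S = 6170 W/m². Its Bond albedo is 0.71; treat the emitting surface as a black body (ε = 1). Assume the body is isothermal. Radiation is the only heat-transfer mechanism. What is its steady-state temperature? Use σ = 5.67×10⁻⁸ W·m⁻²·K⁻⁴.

At equilibrium, absorbed power = emitted power.
Absorbing cross-section = πr² = 8.139×10⁷ m²; emitting surface = 4πr² = 3.256×10⁸ m² (ratio 4).
(1−a)S·A_cross = εσ·A_surf·T⁴  ⇒  T⁴ = (1−a)S/(4σ).
T⁴ = 0.290·6170/(4·5.67×10⁻⁸) = 7.889×10⁹ K⁴.
T = (7.889×10⁹)^(1/4).

T ≈ 298 K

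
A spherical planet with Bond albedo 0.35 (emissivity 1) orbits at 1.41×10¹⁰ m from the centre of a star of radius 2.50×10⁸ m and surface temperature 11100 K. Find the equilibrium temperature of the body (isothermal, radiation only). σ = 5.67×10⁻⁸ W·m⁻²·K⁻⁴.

The star's surface emits σT_*⁴; at distance d the flux is S = σT_*⁴(R_*/d)².
S = 5.67×10⁻⁸·(11100)⁴·(2.50×10⁸/1.41×10¹⁰)² = 2.706×10⁵ W/m².
For an isothermal sphere T⁴ = (1−a)S/(4σ) = 7.755×10¹¹ K⁴.

T ≈ 938 K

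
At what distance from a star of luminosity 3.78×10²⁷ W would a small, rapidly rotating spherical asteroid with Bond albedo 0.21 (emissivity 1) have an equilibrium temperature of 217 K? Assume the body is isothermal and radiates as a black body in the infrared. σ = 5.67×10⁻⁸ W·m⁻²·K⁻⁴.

d ≈ 6.87×10¹¹ m

For an isothermal black-emitting sphere, (1−a)S·πr² = σ·4πr²·T⁴ ⇒ S = 4σT⁴/(1−a).
S = 4·5.67×10⁻⁸·(217)⁴/0.790 = 636.6 W/m².
Flux falls as S = L/(4πd²), so d = √(L/(4πS)) = √(3.78×10²⁷/(4π·636.6)).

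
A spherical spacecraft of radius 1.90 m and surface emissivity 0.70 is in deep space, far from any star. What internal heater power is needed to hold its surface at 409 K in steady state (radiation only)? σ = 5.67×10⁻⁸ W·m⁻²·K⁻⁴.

P = εσ·4πr²·T⁴.
4πr² = 45.36 m²; T⁴ = 2.798×10¹⁰ K⁴.
P = 0.70·5.67×10⁻⁸·45.36·2.798×10¹⁰.

P ≈ 50400 W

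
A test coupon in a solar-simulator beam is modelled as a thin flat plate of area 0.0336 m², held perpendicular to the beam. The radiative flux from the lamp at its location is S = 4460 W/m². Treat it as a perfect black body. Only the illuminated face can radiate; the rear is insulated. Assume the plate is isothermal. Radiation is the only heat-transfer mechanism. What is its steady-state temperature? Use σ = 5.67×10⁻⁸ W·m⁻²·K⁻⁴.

T ≈ 530 K

At equilibrium, absorbed power = emitted power.
Absorbing cross-section = A = 0.03360 m²; emitting surface = A = 0.03360 m² (ratio 1).
S·A_cross = εσ·A_surf·T⁴  ⇒  T⁴ = S/(1σ).
T⁴ = 1.00·4460/(1·5.67×10⁻⁸) = 7.866×10¹⁰ K⁴.
T = (7.866×10¹⁰)^(1/4).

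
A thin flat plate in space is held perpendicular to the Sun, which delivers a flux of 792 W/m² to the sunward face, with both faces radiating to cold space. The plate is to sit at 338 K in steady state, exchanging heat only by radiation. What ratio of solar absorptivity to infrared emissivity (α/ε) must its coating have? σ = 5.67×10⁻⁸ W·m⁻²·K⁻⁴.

α/ε ≈ 1.87

Balance: αS·A = εσ·2A·T⁴ ⇒ α/ε = 2σT⁴/S.
α/ε = 2·5.67×10⁻⁸·(338)⁴/792 = 2·5.67×10⁻⁸·1.305×10¹⁰/792.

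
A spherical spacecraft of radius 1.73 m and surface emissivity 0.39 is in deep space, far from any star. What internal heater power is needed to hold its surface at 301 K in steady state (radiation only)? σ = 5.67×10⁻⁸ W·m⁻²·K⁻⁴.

P = εσ·4πr²·T⁴.
4πr² = 37.61 m²; T⁴ = 8.209×10⁹ K⁴.
P = 0.39·5.67×10⁻⁸·37.61·8.209×10⁹.

P ≈ 6830 W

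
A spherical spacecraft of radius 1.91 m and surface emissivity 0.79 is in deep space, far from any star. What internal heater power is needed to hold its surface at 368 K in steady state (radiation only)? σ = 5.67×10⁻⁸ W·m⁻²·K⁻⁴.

P = εσ·4πr²·T⁴.
4πr² = 45.84 m²; T⁴ = 1.834×10¹⁰ K⁴.
P = 0.79·5.67×10⁻⁸·45.84·1.834×10¹⁰.

P ≈ 37700 W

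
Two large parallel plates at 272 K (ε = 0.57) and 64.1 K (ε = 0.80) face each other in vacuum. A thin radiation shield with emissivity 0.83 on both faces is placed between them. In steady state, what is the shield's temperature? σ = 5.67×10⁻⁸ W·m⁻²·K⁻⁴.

In steady state the net flux on the hot side equals that on the cold side.
σ(T₁⁴−T_s⁴)/D₁ = σ(T_s⁴−T₂⁴)/D₂, with D₁ = 1/ε₁+1/ε_s−1 = 1.959, D₂ = 1/ε_s+1/ε₂−1 = 1.455.
Solve for T_s⁴: T_s⁴ = (D₂·T₁⁴ + D₁·T₂⁴)/(D₁+D₂) = 2.342×10⁹ K⁴.

T_s ≈ 220 K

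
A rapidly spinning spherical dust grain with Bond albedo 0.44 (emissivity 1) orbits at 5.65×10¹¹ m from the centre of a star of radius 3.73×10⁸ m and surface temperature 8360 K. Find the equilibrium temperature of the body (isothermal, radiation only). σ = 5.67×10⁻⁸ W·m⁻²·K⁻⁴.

T ≈ 131 K

The star's surface emits σT_*⁴; at distance d the flux is S = σT_*⁴(R_*/d)².
S = 5.67×10⁻⁸·(8360)⁴·(3.73×10⁸/5.65×10¹¹)² = 120.7 W/m².
For an isothermal sphere T⁴ = (1−a)S/(4σ) = 2.980×10⁸ K⁴.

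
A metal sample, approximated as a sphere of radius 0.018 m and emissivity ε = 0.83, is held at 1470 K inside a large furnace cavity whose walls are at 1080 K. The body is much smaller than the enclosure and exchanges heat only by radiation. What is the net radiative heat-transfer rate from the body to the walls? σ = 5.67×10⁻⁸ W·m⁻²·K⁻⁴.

P_net ≈ 634 W

For a small grey body in a large enclosure: P_net = εσA(T_body⁴ − T_wall⁴).
A = 4πr² = 0.004072 m²; T_body⁴ − T_wall⁴ = 4.669×10¹² − 1.360×10¹² = 3.309×10¹² K⁴.
|P_net| = 0.83·5.67×10⁻⁸·0.004072·3.309×10¹².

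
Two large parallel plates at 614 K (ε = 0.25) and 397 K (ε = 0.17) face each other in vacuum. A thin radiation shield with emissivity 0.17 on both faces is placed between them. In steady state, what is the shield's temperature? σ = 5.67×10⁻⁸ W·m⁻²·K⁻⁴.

T_s ≈ 546 K

In steady state the net flux on the hot side equals that on the cold side.
σ(T₁⁴−T_s⁴)/D₁ = σ(T_s⁴−T₂⁴)/D₂, with D₁ = 1/ε₁+1/ε_s−1 = 8.882, D₂ = 1/ε_s+1/ε₂−1 = 10.76.
Solve for T_s⁴: T_s⁴ = (D₂·T₁⁴ + D₁·T₂⁴)/(D₁+D₂) = 8.910×10¹⁰ K⁴.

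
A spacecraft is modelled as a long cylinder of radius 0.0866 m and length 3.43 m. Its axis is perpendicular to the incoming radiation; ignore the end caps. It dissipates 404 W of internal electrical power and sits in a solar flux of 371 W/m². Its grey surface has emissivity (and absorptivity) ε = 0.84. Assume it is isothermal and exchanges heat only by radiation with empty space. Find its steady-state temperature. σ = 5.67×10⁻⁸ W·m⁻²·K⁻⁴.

At steady state, absorbed solar power + internal power = radiated power.
Absorbed: α·S·A_cross = 0.84·371·0.5941 = 185.1 W (cross-section 2rL).
Total input = 185.1 + 404 = 589.1 W.
Radiated: εσ·A_surf·T⁴ with A_surf = 2πrL = 1.866 m².
T⁴ = 589.1/(0.84·5.67×10⁻⁸·1.866) = 6.628×10⁹ K⁴.

T ≈ 285 K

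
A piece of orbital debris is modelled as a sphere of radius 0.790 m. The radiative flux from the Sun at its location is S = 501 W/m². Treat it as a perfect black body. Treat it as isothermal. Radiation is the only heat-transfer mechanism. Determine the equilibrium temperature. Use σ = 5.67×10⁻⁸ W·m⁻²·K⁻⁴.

T ≈ 217 K

At equilibrium, absorbed power = emitted power.
Absorbing cross-section = πr² = 1.961 m²; emitting surface = 4πr² = 7.843 m² (ratio 4).
S·A_cross = εσ·A_surf·T⁴  ⇒  T⁴ = S/(4σ).
T⁴ = 1.00·501/(4·5.67×10⁻⁸) = 2.209×10⁹ K⁴.
T = (2.209×10⁹)^(1/4).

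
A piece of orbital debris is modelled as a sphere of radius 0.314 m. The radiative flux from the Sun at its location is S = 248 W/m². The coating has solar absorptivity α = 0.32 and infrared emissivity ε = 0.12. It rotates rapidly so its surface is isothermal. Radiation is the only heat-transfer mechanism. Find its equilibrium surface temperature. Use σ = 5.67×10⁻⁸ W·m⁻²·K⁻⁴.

At equilibrium, absorbed power = emitted power.
Absorbing cross-section = πr² = 0.3097 m²; emitting surface = 4πr² = 1.239 m² (ratio 4).
αS·A_cross = εσ·A_surf·T⁴  ⇒  T⁴ = αS/(ε·4σ).
T⁴ = 0.320·248/(0.12·4·5.67×10⁻⁸) = 2.916×10⁹ K⁴.
T = (2.916×10⁹)^(1/4).

T ≈ 232 K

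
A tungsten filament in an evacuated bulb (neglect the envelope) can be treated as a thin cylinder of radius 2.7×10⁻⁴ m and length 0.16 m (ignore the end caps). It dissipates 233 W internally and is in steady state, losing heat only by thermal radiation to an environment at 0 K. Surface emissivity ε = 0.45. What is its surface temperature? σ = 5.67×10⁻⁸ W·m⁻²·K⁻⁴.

T ≈ 2410 K

Steady state: internal power = radiated power, P = εσA T⁴.
Radiating area A = 2πrL = 2.714×10⁻⁴ m².
T⁴ = P/(εσA) = 233/(0.45·5.67×10⁻⁸·2.714×10⁻⁴) = 3.364×10¹³ K⁴.
T = (3.364×10¹³)^(1/4).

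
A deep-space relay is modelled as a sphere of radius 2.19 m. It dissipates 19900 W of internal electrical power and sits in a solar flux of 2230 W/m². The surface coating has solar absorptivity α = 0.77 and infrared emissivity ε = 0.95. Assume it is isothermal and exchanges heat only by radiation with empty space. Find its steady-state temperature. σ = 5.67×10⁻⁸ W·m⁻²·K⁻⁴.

T ≈ 345 K

At steady state, absorbed solar power + internal power = radiated power.
Absorbed: α·S·A_cross = 0.77·2230·15.07 = 25870 W (cross-section πr²).
Total input = 25870 + 19900 = 45770 W.
Radiated: εσ·A_surf·T⁴ with A_surf = 4πr² = 60.27 m².
T⁴ = 45770/(0.95·5.67×10⁻⁸·60.27) = 1.410×10¹⁰ K⁴.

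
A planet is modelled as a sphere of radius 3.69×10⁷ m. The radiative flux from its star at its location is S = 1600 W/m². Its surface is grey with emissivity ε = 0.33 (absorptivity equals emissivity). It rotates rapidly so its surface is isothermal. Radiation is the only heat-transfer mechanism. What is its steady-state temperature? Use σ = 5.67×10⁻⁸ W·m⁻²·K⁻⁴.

T ≈ 290 K

At equilibrium, absorbed power = emitted power.
Absorbing cross-section = πr² = 4.278×10¹⁵ m²; emitting surface = 4πr² = 1.711×10¹⁶ m² (ratio 4).
εS·A_cross = εσ·A_surf·T⁴  ⇒  T⁴ = S/(4σ)   (ε cancels).
T⁴ = 1600/(4·5.67×10⁻⁸) = 7.055×10⁹ K⁴.
T = (7.055×10⁹)^(1/4).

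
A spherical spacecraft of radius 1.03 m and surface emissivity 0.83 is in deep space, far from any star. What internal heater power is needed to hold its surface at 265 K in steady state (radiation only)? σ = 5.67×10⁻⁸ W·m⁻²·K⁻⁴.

P ≈ 3090 W

P = εσ·4πr²·T⁴.
4πr² = 13.33 m²; T⁴ = 4.932×10⁹ K⁴.
P = 0.83·5.67×10⁻⁸·13.33·4.932×10⁹.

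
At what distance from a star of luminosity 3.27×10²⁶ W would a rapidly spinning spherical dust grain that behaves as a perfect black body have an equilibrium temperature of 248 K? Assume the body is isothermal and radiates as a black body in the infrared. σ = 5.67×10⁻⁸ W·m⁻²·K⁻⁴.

d ≈ 1.74×10¹¹ m

For an isothermal black-emitting sphere, (1−a)S·πr² = σ·4πr²·T⁴ ⇒ S = 4σT⁴/(1−a).
S = 4·5.67×10⁻⁸·(248)⁴/1.00 = 857.9 W/m².
Flux falls as S = L/(4πd²), so d = √(L/(4πS)) = √(3.27×10²⁶/(4π·857.9)).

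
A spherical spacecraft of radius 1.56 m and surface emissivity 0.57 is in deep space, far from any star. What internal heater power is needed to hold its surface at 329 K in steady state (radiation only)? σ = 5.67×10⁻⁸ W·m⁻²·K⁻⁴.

P = εσ·4πr²·T⁴.
4πr² = 30.58 m²; T⁴ = 1.172×10¹⁰ K⁴.
P = 0.57·5.67×10⁻⁸·30.58·1.172×10¹⁰.

P ≈ 11600 W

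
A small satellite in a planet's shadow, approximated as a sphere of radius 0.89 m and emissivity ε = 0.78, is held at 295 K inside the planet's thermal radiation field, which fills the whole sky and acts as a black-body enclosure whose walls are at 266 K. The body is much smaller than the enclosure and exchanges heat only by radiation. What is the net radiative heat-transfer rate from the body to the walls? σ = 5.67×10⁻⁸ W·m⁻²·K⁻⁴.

For a small grey body in a large enclosure: P_net = εσA(T_body⁴ − T_wall⁴).
A = 4πr² = 9.954 m²; T_body⁴ − T_wall⁴ = 7.573×10⁹ − 5.006×10⁹ = 2.567×10⁹ K⁴.
|P_net| = 0.78·5.67×10⁻⁸·9.954·2.567×10⁹.

P_net ≈ 1130 W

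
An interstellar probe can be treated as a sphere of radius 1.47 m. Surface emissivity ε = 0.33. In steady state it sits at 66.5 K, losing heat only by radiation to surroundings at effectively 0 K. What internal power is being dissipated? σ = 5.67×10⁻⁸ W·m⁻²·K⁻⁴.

P ≈ 9.94 W

Steady state: P = εσA T⁴.
A = 4πr² = 27.15 m²; T⁴ = (66.5)⁴ = 1.956×10⁷ K⁴.
P = 0.33 × 5.67×10⁻⁸ × 27.15 × 1.956×10⁷.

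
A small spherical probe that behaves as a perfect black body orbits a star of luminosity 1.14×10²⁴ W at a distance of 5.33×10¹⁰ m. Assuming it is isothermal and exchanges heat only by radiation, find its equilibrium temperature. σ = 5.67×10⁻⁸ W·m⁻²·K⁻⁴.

First find the stellar flux at distance d: S = L/(4πd²) = 1.14×10²⁴/(4π·(5.33×10¹⁰)²) = 31.93 W/m².
For an isothermal sphere, absorbed (1−a)S·πr² = emitted σ·4πr²·T⁴, so T⁴ = (1−a)S/(4σ).
T⁴ = 1.00·31.93/(4·5.67×10⁻⁸) = 1.408×10⁸ K⁴.

T ≈ 109 K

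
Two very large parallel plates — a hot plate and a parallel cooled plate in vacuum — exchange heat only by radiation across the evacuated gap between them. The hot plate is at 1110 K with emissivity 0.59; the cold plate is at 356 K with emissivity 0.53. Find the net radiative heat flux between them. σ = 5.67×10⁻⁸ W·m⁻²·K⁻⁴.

q ≈ 33000 W/m²

For two infinite grey parallel plates, q = σ(T₁⁴ − T₂⁴)/(1/ε₁ + 1/ε₂ − 1).
T₁⁴ − T₂⁴ = 1.518×10¹² − 1.606×10¹⁰ = 1.502×10¹² K⁴.
1/ε₁ + 1/ε₂ − 1 = 1.695 + 1.887 − 1 = 2.582.
q = 5.67×10⁻⁸ × 1.502×10¹² / 2.582.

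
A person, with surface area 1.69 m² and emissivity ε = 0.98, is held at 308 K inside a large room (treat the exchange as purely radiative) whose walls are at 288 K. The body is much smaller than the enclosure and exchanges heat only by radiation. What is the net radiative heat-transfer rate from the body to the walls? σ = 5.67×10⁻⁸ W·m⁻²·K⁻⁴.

For a small grey body in a large enclosure: P_net = εσA(T_body⁴ − T_wall⁴).
A = 1.69 m²; T_body⁴ − T_wall⁴ = 8.999×10⁹ − 6.880×10⁹ = 2.119×10⁹ K⁴.
|P_net| = 0.98·5.67×10⁻⁸·1.690·2.119×10⁹.

P_net ≈ 199 W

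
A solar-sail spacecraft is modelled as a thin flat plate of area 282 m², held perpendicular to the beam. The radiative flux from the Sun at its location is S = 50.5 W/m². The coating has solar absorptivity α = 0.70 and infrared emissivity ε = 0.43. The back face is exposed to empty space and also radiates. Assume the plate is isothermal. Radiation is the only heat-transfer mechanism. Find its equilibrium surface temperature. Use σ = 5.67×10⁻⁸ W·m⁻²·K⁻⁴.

At equilibrium, absorbed power = emitted power.
Absorbing cross-section = A = 282.0 m²; emitting surface = 2A = 564.0 m² (ratio 2).
αS·A_cross = εσ·A_surf·T⁴  ⇒  T⁴ = αS/(ε·2σ).
T⁴ = 0.700·50.5/(0.43·2·5.67×10⁻⁸) = 7.249×10⁸ K⁴.
T = (7.249×10⁸)^(1/4).

T ≈ 164 K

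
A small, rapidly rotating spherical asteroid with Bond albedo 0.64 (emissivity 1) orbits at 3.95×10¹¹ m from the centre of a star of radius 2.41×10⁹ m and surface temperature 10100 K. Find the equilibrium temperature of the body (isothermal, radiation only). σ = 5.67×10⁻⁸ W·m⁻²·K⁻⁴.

The star's surface emits σT_*⁴; at distance d the flux is S = σT_*⁴(R_*/d)².
S = 5.67×10⁻⁸·(10100)⁴·(2.41×10⁹/3.95×10¹¹)² = 21960 W/m².
For an isothermal sphere T⁴ = (1−a)S/(4σ) = 3.486×10¹⁰ K⁴.

T ≈ 432 K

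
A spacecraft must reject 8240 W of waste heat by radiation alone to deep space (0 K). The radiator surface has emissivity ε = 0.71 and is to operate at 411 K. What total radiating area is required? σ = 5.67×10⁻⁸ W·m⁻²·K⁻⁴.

P = εσA T⁴ ⇒ A = P/(εσT⁴).
T⁴ = 2.853×10¹⁰ K⁴.
A = 8240/(0.71 × 5.67×10⁻⁸ × 2.853×10¹⁰).

A ≈ 7.17 m²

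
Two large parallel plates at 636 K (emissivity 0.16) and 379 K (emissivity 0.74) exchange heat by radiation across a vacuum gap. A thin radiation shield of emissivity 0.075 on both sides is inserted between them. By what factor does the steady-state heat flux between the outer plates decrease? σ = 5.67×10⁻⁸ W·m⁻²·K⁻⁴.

Without shield: q₀ = σΔ(T⁴)/(1/ε₁+1/ε₂−1) with denominator 6.601.
With shield the two gaps are in series; the resistances add: (1/ε₁+1/ε_s−1)+(1/ε_s+1/ε₂−1) = 18.58+13.68 = 32.27.
Heat-flux ratio q₀/q = 32.27/6.601.

factor ≈ 4.89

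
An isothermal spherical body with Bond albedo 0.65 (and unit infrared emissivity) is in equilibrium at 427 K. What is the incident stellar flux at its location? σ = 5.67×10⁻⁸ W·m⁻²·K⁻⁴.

S ≈ 21500 W/m²

(1−a)S·πr² = σ·4πr²·T⁴ ⇒ S = 4σT⁴/(1−a).
S = 4·5.67×10⁻⁸·3.324×10¹⁰/0.350.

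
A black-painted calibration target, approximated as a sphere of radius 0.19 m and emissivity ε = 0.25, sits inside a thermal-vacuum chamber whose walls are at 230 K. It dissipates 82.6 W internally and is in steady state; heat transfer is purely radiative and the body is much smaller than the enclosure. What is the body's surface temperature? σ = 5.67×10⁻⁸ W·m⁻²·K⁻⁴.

T ≈ 354 K

For a small grey body in a large enclosure, net radiated power = εσA(T⁴ − T_w⁴).
Steady state: P = εσA(T⁴ − T_w⁴) with A = 4πr² = 0.4536 m².
T⁴ = P/(εσA) + T_w⁴ = 82.6/(0.25·5.67×10⁻⁸·0.4536) + (230)⁴
    = 1.285×10¹⁰ + 2.798×10⁹ = 1.564×10¹⁰ K⁴.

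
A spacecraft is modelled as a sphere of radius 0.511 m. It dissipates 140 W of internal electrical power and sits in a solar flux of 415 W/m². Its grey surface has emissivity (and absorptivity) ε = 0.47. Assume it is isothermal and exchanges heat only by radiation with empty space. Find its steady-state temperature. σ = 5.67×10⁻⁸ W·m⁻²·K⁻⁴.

T ≈ 242 K

At steady state, absorbed solar power + internal power = radiated power.
Absorbed: α·S·A_cross = 0.47·415·0.8203 = 160.0 W (cross-section πr²).
Total input = 160.0 + 140 = 300.0 W.
Radiated: εσ·A_surf·T⁴ with A_surf = 4πr² = 3.281 m².
T⁴ = 300.0/(0.47·5.67×10⁻⁸·3.281) = 3.431×10⁹ K⁴.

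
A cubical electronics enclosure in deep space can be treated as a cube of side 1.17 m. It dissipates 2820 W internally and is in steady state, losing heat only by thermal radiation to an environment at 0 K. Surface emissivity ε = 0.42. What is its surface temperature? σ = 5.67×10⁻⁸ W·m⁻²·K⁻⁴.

T ≈ 347 K

Steady state: internal power = radiated power, P = εσA T⁴.
Radiating area A = 6L² = 8.213 m².
T⁴ = P/(εσA) = 2820/(0.42·5.67×10⁻⁸·8.213) = 1.442×10¹⁰ K⁴.
T = (1.442×10¹⁰)^(1/4).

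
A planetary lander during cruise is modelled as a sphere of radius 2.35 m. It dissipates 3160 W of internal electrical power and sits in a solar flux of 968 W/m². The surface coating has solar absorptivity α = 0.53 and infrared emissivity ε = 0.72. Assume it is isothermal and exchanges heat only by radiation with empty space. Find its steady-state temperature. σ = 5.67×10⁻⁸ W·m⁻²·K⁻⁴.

T ≈ 255 K

At steady state, absorbed solar power + internal power = radiated power.
Absorbed: α·S·A_cross = 0.53·968·17.35 = 8901 W (cross-section πr²).
Total input = 8901 + 3160 = 12060 W.
Radiated: εσ·A_surf·T⁴ with A_surf = 4πr² = 69.40 m².
T⁴ = 12060/(0.72·5.67×10⁻⁸·69.40) = 4.257×10⁹ K⁴.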